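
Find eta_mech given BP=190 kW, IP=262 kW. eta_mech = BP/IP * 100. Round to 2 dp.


eta_mech = (BP / IP) * 100
Ratio = 190 / 262 = 0.7252
eta_mech = 0.7252 * 100 = 72.52%


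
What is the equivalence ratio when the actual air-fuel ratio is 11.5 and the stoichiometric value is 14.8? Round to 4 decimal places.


phi = AFR_stoich / AFR_actual
phi = 14.8 / 11.5 = 1.2870


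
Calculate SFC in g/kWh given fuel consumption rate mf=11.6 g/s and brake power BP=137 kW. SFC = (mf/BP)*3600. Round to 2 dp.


SFC = (mf / BP) * 3600
Rate = 11.6 / 137 = 0.084672 g/(s*kW)
SFC = 0.084672 * 3600 = 304.82 g/kWh


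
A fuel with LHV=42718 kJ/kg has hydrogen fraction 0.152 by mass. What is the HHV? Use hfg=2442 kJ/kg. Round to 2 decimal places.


HHV = LHV + hfg * 9 * H
Water addition = 2442 * 9 * 0.152 = 3340.656 kJ/kg
HHV = 42718 + 3340.656 = 46058.66 kJ/kg


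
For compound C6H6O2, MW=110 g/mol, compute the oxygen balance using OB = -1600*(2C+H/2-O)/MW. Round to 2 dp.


OB = -1600 * (2C + H/2 - O) / MW
Inner = 2*6 + 6/2 - 2 = 13.00
OB = -1600 * 13.00 / 110 = -189.09%


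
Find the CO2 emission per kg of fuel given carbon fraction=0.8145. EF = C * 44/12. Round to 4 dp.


EF = C_frac * (M_CO2 / M_C)
EF = 0.8145 * (44/12)
EF = 0.8145 * 3.666667 = 2.9865 kg_CO2/kg_fuel


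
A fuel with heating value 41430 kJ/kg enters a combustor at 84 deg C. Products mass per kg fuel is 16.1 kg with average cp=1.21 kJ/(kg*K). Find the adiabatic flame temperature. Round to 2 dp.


T_ad = T_in + Hc / (m_p * cp)
Denominator = 16.1 * 1.21 = 19.4810
Temperature rise = 41430 / 19.4810 = 2126.69 K
T_ad = 84 + 2126.69 = 2210.69 deg C


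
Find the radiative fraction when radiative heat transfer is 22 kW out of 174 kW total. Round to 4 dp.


f_rad = Q_rad / Q_total
f_rad = 22 / 174 = 0.1264


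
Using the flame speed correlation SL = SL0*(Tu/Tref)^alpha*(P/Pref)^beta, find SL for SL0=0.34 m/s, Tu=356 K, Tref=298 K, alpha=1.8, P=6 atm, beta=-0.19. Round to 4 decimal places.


SL = SL0 * (Tu/Tref)^alpha * (P/Pref)^beta
T ratio = 356/298 = 1.19463087
(T ratio)^alpha = 1.19463087^1.8 = 1.377275
(P/Pref)^beta = 6^(-0.19) = 0.711461
SL = 0.34 * 1.377275 * 0.711461 = 0.3332 m/s


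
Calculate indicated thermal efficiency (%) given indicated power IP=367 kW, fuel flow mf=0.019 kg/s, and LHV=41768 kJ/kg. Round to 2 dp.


eta_ith = (IP / (mf * LHV)) * 100
Denominator = 0.019 * 41768 = 793.5920 kW
eta_ith = (367 / 793.5920) * 100 = 46.25%


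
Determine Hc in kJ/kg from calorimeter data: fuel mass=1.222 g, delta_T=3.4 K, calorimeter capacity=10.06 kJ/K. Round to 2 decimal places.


Hc = C_cal * delta_T / m_fuel
Q_released = 10.06 * 3.4 = 34.2040 kJ
m_fuel = 1.222 g = 1.222/1000 kg = 0.001222 kg
Hc = 34.2040 / 0.001222 = 27990.18 kJ/kg


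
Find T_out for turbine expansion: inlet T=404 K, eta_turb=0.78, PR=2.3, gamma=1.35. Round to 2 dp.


T_out = T_in * (1 - eta * (1 - PR^(-(gamma-1)/gamma)))
Exponent = -(1.35-1)/1.35 = -0.25925926
PR^exp = 2.3^(-0.25925926) = 0.80578413
Factor = 1 - 0.78*(1 - 0.80578413) = 0.84851162
T_out = 404 * 0.84851162 = 342.80 K


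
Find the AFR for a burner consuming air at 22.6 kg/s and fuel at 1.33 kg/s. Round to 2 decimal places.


AFR = m_air / m_fuel
AFR = 22.6 / 1.33 = 16.99


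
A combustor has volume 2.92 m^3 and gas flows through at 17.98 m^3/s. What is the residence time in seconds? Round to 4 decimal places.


tau = V / Q_flow
tau = 2.92 / 17.98 = 0.1624 s


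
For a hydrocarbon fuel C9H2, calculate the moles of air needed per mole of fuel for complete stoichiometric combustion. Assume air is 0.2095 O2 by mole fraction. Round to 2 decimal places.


Balanced combustion: C9H2 + 9.5 O2 -> 9 CO2 + 1 H2O
O2 needed = C + H/4 = 9 + 2/4 = 9.50 moles
Air moles = O2 / 0.2095 = 9.50 / 0.2095 = 45.35 moles air


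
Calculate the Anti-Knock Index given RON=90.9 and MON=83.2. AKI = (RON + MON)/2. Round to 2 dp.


AKI = (RON + MON) / 2
AKI = (90.9 + 83.2) / 2
AKI = 174.1 / 2 = 87.05


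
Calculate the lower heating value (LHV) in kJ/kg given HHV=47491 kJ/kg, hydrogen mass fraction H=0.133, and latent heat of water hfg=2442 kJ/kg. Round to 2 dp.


LHV = HHV - hfg * 9 * H
Water correction = 2442 * 9 * 0.133 = 2923.074 kJ/kg
LHV = 47491 - 2923.074 = 44567.93 kJ/kg


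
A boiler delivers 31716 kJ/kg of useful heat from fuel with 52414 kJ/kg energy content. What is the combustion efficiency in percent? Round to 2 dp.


Efficiency = (Q_useful / Q_fuel) * 100
Efficiency = (31716 / 52414) * 100
Efficiency = 0.6051 * 100 = 60.51%


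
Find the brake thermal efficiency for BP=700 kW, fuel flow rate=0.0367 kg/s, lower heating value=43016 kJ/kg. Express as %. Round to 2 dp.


eta_BTE = (BP / (mf * LHV)) * 100
Denominator = 0.0367 * 43016 = 1578.6872 kW
eta_BTE = (700 / 1578.6872) * 100 = 44.34%


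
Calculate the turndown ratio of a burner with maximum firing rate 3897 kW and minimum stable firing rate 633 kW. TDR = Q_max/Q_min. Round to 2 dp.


TDR = Q_max / Q_min
TDR = 3897 / 633 = 6.16


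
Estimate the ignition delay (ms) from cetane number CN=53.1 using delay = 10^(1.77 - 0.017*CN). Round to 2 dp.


delay = 10^(1.77 - 0.017*CN)
Exponent = 1.77 - 0.017*53.1 = 0.8673
delay = 10^0.8673 = 7.37 ms


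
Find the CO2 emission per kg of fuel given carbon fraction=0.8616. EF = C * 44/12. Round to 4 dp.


EF = C_frac * (M_CO2 / M_C)
EF = 0.8616 * (44/12)
EF = 0.8616 * 3.666667 = 3.1592 kg_CO2/kg_fuel


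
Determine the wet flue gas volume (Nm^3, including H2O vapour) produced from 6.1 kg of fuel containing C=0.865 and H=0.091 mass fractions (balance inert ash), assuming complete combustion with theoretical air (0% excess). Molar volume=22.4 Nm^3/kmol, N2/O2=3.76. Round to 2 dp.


Per kg fuel: CO2 = (C/12 kmol)*22.4 = (0.865/12)*22.4 = 1.61467 Nm^3
Per kg fuel: H2O = (H/2 kmol)*22.4 = (0.091/2)*22.4 = 1.01920 Nm^3
O2 needed per kg fuel = C/12 + H/4 = 0.865/12 + 0.091/4 = 0.09483333 kmol
Per kg fuel: N2 = O2*3.76*22.4 = 0.09483333*3.76*22.4 = 7.98724 Nm^3
Total per kg = 1.61467 + 1.01920 + 7.98724 = 10.62111 Nm^3
Total = 10.62111 * 6.1 = 64.79 Nm^3


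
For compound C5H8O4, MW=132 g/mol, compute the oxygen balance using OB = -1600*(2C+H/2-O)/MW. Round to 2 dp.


OB = -1600 * (2C + H/2 - O) / MW
Inner = 2*5 + 8/2 - 4 = 10.00
OB = -1600 * 10.00 / 132 = -121.21%


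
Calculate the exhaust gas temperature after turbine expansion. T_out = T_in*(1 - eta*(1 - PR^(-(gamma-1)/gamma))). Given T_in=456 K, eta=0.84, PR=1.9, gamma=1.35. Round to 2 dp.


T_out = T_in * (1 - eta * (1 - PR^(-(gamma-1)/gamma)))
Exponent = -(1.35-1)/1.35 = -0.25925926
PR^exp = 1.9^(-0.25925926) = 0.84670193
Factor = 1 - 0.84*(1 - 0.84670193) = 0.87122962
T_out = 456 * 0.87122962 = 397.28 K


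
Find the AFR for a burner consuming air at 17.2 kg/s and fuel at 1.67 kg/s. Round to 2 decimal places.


AFR = m_air / m_fuel
AFR = 17.2 / 1.67 = 10.30


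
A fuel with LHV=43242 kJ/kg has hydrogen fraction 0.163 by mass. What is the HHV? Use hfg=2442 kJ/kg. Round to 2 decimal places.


HHV = LHV + hfg * 9 * H
Water addition = 2442 * 9 * 0.163 = 3582.414 kJ/kg
HHV = 43242 + 3582.414 = 46824.41 kJ/kg


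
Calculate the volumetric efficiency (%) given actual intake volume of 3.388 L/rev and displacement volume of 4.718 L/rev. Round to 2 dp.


eta_v = (V_actual / V_disp) * 100
Ratio = 3.388 / 4.718 = 0.7181
eta_v = 0.7181 * 100 = 71.81%


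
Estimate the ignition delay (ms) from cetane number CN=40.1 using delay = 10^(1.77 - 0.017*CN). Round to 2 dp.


delay = 10^(1.77 - 0.017*CN)
Exponent = 1.77 - 0.017*40.1 = 1.0883
delay = 10^1.0883 = 12.25 ms


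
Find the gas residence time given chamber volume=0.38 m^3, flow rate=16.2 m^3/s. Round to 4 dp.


tau = V / Q_flow
tau = 0.38 / 16.2 = 0.0235 s


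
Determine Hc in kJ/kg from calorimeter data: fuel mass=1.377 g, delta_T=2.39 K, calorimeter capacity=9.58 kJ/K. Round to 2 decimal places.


Hc = C_cal * delta_T / m_fuel
Q_released = 9.58 * 2.39 = 22.8962 kJ
m_fuel = 1.377 g = 1.377/1000 kg = 0.001377 kg
Hc = 22.8962 / 0.001377 = 16627.60 kJ/kg


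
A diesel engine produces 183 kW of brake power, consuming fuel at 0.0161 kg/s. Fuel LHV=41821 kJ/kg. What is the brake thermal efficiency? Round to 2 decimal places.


eta_BTE = (BP / (mf * LHV)) * 100
Denominator = 0.0161 * 41821 = 673.3181 kW
eta_BTE = (183 / 673.3181) * 100 = 27.18%


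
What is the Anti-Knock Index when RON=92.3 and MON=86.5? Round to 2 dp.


AKI = (RON + MON) / 2
AKI = (92.3 + 86.5) / 2
AKI = 178.8 / 2 = 89.40


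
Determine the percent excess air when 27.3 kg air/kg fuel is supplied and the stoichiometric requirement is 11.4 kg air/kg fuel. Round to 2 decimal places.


Excess air = actual - stoichiometric = 27.3 - 11.4 = 15.90 kg/kg fuel
Excess air % = (excess / stoich) * 100 = (15.90 / 11.4) * 100 = 139.47%


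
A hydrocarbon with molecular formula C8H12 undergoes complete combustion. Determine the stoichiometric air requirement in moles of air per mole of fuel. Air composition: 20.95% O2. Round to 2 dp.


Balanced combustion: C8H12 + 11 O2 -> 8 CO2 + 6 H2O
O2 needed = C + H/4 = 8 + 12/4 = 11.00 moles
Air moles = O2 / 0.2095 = 11.00 / 0.2095 = 52.51 moles air


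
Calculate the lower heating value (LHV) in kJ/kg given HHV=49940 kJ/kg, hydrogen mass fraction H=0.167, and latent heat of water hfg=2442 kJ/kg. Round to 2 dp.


LHV = HHV - hfg * 9 * H
Water correction = 2442 * 9 * 0.167 = 3670.326 kJ/kg
LHV = 49940 - 3670.326 = 46269.67 kJ/kg


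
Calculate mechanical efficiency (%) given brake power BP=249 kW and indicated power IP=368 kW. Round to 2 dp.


eta_mech = (BP / IP) * 100
Ratio = 249 / 368 = 0.6766
eta_mech = 0.6766 * 100 = 67.66%


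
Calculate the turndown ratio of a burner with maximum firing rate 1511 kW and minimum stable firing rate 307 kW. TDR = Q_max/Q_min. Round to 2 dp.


TDR = Q_max / Q_min
TDR = 1511 / 307 = 4.92


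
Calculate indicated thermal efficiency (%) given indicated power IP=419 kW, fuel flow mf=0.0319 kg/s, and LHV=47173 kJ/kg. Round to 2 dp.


eta_ith = (IP / (mf * LHV)) * 100
Denominator = 0.0319 * 47173 = 1504.8187 kW
eta_ith = (419 / 1504.8187) * 100 = 27.84%


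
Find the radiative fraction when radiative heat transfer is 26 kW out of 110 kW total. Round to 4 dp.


f_rad = Q_rad / Q_total
f_rad = 26 / 110 = 0.2364


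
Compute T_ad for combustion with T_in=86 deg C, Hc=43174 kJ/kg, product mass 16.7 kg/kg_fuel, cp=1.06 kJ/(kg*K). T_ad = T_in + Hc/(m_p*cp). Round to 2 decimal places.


T_ad = T_in + Hc / (m_p * cp)
Denominator = 16.7 * 1.06 = 17.7020
Temperature rise = 43174 / 17.7020 = 2438.93 K
T_ad = 86 + 2438.93 = 2524.93 deg C


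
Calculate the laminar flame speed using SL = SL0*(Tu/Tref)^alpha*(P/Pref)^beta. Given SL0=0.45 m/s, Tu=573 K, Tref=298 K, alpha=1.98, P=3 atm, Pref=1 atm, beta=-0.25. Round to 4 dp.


SL = SL0 * (Tu/Tref)^alpha * (P/Pref)^beta
T ratio = 573/298 = 1.92281879
(T ratio)^alpha = 1.92281879^1.98 = 3.649202
(P/Pref)^beta = 3^(-0.25) = 0.759836
SL = 0.45 * 3.649202 * 0.759836 = 1.2478 m/s


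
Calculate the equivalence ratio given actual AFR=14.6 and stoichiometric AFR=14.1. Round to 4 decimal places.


phi = AFR_stoich / AFR_actual
phi = 14.1 / 14.6 = 0.9658


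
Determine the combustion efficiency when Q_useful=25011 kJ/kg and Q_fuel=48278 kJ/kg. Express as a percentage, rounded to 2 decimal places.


Efficiency = (Q_useful / Q_fuel) * 100
Efficiency = (25011 / 48278) * 100
Efficiency = 0.5181 * 100 = 51.81%


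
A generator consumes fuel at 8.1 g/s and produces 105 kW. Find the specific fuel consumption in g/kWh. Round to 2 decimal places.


SFC = (mf / BP) * 3600
Rate = 8.1 / 105 = 0.077143 g/(s*kW)
SFC = 0.077143 * 3600 = 277.71 g/kWh


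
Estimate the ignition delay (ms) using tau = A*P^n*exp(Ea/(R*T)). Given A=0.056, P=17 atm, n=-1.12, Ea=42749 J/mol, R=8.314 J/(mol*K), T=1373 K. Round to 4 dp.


tau = A * P^n * exp(Ea/(R*T))
P^n = 17^(-1.12) = 0.04186945
Ea/(R*T) = 42749/(8.314*1373) = 3.744945
exp(Ea/(R*T)) = 42.306665
tau = 0.056 * 0.04186945 * 42.306665 = 0.0992 ms


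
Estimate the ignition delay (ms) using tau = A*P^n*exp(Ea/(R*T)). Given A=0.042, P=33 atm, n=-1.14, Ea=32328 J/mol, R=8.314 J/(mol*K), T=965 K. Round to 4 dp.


tau = A * P^n * exp(Ea/(R*T))
P^n = 33^(-1.14) = 0.01857352
Ea/(R*T) = 32328/(8.314*965) = 4.029410
exp(Ea/(R*T)) = 56.227750
tau = 0.042 * 0.01857352 * 56.227750 = 0.0439 ms


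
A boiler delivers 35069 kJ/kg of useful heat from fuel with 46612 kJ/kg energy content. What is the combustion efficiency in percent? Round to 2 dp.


Efficiency = (Q_useful / Q_fuel) * 100
Efficiency = (35069 / 46612) * 100
Efficiency = 0.7524 * 100 = 75.24%


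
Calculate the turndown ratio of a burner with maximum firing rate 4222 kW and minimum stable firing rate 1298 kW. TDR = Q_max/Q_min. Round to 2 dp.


TDR = Q_max / Q_min
TDR = 4222 / 1298 = 3.25


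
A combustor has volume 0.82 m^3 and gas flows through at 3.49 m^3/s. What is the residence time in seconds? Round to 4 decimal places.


tau = V / Q_flow
tau = 0.82 / 3.49 = 0.2350 s


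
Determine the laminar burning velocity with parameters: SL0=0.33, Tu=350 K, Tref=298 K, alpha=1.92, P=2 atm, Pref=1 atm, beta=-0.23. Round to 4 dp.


SL = SL0 * (Tu/Tref)^alpha * (P/Pref)^beta
T ratio = 350/298 = 1.17449664
(T ratio)^alpha = 1.17449664^1.92 = 1.361807
(P/Pref)^beta = 2^(-0.23) = 0.852635
SL = 0.33 * 1.361807 * 0.852635 = 0.3832 m/s


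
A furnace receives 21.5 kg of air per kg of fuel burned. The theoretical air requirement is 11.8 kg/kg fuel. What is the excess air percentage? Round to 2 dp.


Excess air = actual - stoichiometric = 21.5 - 11.8 = 9.70 kg/kg fuel
Excess air % = (excess / stoich) * 100 = (9.70 / 11.8) * 100 = 82.20%


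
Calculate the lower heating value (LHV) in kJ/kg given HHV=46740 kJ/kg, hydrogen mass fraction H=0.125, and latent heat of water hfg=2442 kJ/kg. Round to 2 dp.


LHV = HHV - hfg * 9 * H
Water correction = 2442 * 9 * 0.125 = 2747.250 kJ/kg
LHV = 46740 - 2747.250 = 43992.75 kJ/kg


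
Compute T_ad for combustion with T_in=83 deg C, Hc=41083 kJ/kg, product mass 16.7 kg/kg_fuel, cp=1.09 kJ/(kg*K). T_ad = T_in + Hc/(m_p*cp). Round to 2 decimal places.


T_ad = T_in + Hc / (m_p * cp)
Denominator = 16.7 * 1.09 = 18.2030
Temperature rise = 41083 / 18.2030 = 2256.94 K
T_ad = 83 + 2256.94 = 2339.94 deg C


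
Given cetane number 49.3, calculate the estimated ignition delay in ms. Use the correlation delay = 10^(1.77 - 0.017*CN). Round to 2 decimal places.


delay = 10^(1.77 - 0.017*CN)
Exponent = 1.77 - 0.017*49.3 = 0.9319
delay = 10^0.9319 = 8.55 ms


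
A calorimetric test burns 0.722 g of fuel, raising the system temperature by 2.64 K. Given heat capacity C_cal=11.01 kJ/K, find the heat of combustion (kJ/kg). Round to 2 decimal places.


Hc = C_cal * delta_T / m_fuel
Q_released = 11.01 * 2.64 = 29.0664 kJ
m_fuel = 0.722 g = 0.722/1000 kg = 0.000722 kg
Hc = 29.0664 / 0.000722 = 40258.17 kJ/kg


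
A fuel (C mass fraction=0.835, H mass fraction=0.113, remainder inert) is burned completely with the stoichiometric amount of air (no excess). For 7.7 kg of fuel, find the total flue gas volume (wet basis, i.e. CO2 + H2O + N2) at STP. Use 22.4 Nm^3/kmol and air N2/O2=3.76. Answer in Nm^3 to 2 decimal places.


Per kg fuel: CO2 = (C/12 kmol)*22.4 = (0.835/12)*22.4 = 1.55867 Nm^3
Per kg fuel: H2O = (H/2 kmol)*22.4 = (0.113/2)*22.4 = 1.26560 Nm^3
O2 needed per kg fuel = C/12 + H/4 = 0.835/12 + 0.113/4 = 0.09783333 kmol
Per kg fuel: N2 = O2*3.76*22.4 = 0.09783333*3.76*22.4 = 8.23991 Nm^3
Total per kg = 1.55867 + 1.26560 + 8.23991 = 11.06418 Nm^3
Total = 11.06418 * 7.7 = 85.19 Nm^3


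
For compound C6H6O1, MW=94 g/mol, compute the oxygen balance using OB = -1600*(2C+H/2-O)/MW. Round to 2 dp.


OB = -1600 * (2C + H/2 - O) / MW
Inner = 2*6 + 6/2 - 1 = 14.00
OB = -1600 * 14.00 / 94 = -238.30%


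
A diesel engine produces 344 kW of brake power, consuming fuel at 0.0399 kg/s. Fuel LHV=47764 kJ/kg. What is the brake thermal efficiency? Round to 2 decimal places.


eta_BTE = (BP / (mf * LHV)) * 100
Denominator = 0.0399 * 47764 = 1905.7836 kW
eta_BTE = (344 / 1905.7836) * 100 = 18.05%


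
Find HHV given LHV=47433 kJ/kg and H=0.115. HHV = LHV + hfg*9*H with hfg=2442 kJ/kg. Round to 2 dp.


HHV = LHV + hfg * 9 * H
Water addition = 2442 * 9 * 0.115 = 2527.470 kJ/kg
HHV = 47433 + 2527.470 = 49960.47 kJ/kg


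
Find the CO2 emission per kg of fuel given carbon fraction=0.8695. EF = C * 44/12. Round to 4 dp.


EF = C_frac * (M_CO2 / M_C)
EF = 0.8695 * (44/12)
EF = 0.8695 * 3.666667 = 3.1882 kg_CO2/kg_fuel


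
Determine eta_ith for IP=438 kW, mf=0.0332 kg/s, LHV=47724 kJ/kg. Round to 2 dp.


eta_ith = (IP / (mf * LHV)) * 100
Denominator = 0.0332 * 47724 = 1584.4368 kW
eta_ith = (438 / 1584.4368) * 100 = 27.64%


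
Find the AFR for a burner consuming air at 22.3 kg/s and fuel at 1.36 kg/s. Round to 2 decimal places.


AFR = m_air / m_fuel
AFR = 22.3 / 1.36 = 16.40


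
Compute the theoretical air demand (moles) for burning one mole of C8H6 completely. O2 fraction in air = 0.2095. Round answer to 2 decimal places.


Balanced combustion: C8H6 + 9.5 O2 -> 8 CO2 + 3 H2O
O2 needed = C + H/4 = 8 + 6/4 = 9.50 moles
Air moles = O2 / 0.2095 = 9.50 / 0.2095 = 45.35 moles air


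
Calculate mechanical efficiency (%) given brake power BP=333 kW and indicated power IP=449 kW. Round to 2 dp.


eta_mech = (BP / IP) * 100
Ratio = 333 / 449 = 0.7416
eta_mech = 0.7416 * 100 = 74.16%


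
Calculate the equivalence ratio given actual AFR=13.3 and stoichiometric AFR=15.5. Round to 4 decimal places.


phi = AFR_stoich / AFR_actual
phi = 15.5 / 13.3 = 1.1654


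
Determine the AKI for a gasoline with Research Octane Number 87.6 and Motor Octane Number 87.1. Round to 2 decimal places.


AKI = (RON + MON) / 2
AKI = (87.6 + 87.1) / 2
AKI = 174.7 / 2 = 87.35


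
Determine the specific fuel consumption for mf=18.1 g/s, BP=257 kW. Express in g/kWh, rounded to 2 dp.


SFC = (mf / BP) * 3600
Rate = 18.1 / 257 = 0.070428 g/(s*kW)
SFC = 0.070428 * 3600 = 253.54 g/kWh


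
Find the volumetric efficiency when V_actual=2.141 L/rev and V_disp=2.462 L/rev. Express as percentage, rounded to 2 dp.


eta_v = (V_actual / V_disp) * 100
Ratio = 2.141 / 2.462 = 0.8696
eta_v = 0.8696 * 100 = 86.96%


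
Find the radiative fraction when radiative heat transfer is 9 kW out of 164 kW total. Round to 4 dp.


f_rad = Q_rad / Q_total
f_rad = 9 / 164 = 0.0549


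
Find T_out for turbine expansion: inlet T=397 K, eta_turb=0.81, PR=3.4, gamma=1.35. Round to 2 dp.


T_out = T_in * (1 - eta * (1 - PR^(-(gamma-1)/gamma)))
Exponent = -(1.35-1)/1.35 = -0.25925926
PR^exp = 3.4^(-0.25925926) = 0.72813041
Factor = 1 - 0.81*(1 - 0.72813041) = 0.77978563
T_out = 397 * 0.77978563 = 309.57 K


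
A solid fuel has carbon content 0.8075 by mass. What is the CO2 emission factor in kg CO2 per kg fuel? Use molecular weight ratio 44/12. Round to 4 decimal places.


EF = C_frac * (M_CO2 / M_C)
EF = 0.8075 * (44/12)
EF = 0.8075 * 3.666667 = 2.9608 kg_CO2/kg_fuel


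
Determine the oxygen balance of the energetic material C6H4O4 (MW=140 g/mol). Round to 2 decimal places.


OB = -1600 * (2C + H/2 - O) / MW
Inner = 2*6 + 4/2 - 4 = 10.00
OB = -1600 * 10.00 / 140 = -114.29%


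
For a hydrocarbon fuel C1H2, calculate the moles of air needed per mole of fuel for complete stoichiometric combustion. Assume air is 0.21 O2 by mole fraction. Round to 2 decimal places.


Balanced combustion: C1H2 + 1.5 O2 -> 1 CO2 + 1 H2O
O2 needed = C + H/4 = 1 + 2/4 = 1.50 moles
Air moles = O2 / 0.21 = 1.50 / 0.21 = 7.14 moles air


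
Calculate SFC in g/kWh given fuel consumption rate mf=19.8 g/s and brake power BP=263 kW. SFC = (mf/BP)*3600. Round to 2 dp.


SFC = (mf / BP) * 3600
Rate = 19.8 / 263 = 0.075285 g/(s*kW)
SFC = 0.075285 * 3600 = 271.03 g/kWh


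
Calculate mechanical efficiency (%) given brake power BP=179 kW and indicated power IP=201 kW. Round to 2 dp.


eta_mech = (BP / IP) * 100
Ratio = 179 / 201 = 0.8905
eta_mech = 0.8905 * 100 = 89.05%


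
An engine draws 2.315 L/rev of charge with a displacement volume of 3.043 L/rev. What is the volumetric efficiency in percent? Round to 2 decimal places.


eta_v = (V_actual / V_disp) * 100
Ratio = 2.315 / 3.043 = 0.7608
eta_v = 0.7608 * 100 = 76.08%


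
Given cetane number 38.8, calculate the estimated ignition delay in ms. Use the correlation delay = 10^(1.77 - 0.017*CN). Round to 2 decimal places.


delay = 10^(1.77 - 0.017*CN)
Exponent = 1.77 - 0.017*38.8 = 1.1104
delay = 10^1.1104 = 12.89 ms


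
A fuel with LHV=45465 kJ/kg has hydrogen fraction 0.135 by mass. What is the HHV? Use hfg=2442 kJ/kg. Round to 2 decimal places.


HHV = LHV + hfg * 9 * H
Water addition = 2442 * 9 * 0.135 = 2967.030 kJ/kg
HHV = 45465 + 2967.030 = 48432.03 kJ/kg


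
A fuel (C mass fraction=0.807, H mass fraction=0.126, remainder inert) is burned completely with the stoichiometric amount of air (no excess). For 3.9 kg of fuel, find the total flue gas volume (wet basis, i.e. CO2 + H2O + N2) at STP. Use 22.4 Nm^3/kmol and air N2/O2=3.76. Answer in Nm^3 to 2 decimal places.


Per kg fuel: CO2 = (C/12 kmol)*22.4 = (0.807/12)*22.4 = 1.50640 Nm^3
Per kg fuel: H2O = (H/2 kmol)*22.4 = (0.126/2)*22.4 = 1.41120 Nm^3
O2 needed per kg fuel = C/12 + H/4 = 0.807/12 + 0.126/4 = 0.09875000 kmol
Per kg fuel: N2 = O2*3.76*22.4 = 0.09875000*3.76*22.4 = 8.31712 Nm^3
Total per kg = 1.50640 + 1.41120 + 8.31712 = 11.23472 Nm^3
Total = 11.23472 * 3.9 = 43.82 Nm^3


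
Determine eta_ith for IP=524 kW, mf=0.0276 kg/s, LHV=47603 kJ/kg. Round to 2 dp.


eta_ith = (IP / (mf * LHV)) * 100
Denominator = 0.0276 * 47603 = 1313.8428 kW
eta_ith = (524 / 1313.8428) * 100 = 39.88%


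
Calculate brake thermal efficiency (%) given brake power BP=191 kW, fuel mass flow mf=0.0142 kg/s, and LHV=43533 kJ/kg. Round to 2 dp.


eta_BTE = (BP / (mf * LHV)) * 100
Denominator = 0.0142 * 43533 = 618.1686 kW
eta_BTE = (191 / 618.1686) * 100 = 30.90%


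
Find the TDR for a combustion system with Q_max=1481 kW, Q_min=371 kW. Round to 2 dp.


TDR = Q_max / Q_min
TDR = 1481 / 371 = 3.99


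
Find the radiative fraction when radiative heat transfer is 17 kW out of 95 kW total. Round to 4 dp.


f_rad = Q_rad / Q_total
f_rad = 17 / 95 = 0.1789


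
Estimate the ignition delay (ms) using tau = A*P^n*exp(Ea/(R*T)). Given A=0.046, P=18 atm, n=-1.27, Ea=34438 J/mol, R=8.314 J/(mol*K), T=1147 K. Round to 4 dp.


tau = A * P^n * exp(Ea/(R*T))
P^n = 18^(-1.27) = 0.02545681
Ea/(R*T) = 34438/(8.314*1147) = 3.611308
exp(Ea/(R*T)) = 37.014422
tau = 0.046 * 0.02545681 * 37.014422 = 0.0433 ms


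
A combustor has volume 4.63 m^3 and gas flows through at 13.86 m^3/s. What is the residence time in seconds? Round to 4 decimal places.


tau = V / Q_flow
tau = 4.63 / 13.86 = 0.3341 s


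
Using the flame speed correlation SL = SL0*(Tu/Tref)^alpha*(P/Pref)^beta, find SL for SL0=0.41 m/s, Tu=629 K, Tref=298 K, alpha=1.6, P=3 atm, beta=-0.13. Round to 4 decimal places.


SL = SL0 * (Tu/Tref)^alpha * (P/Pref)^beta
T ratio = 629/298 = 2.11073826
(T ratio)^alpha = 2.11073826^1.6 = 3.304418
(P/Pref)^beta = 3^(-0.13) = 0.866910
SL = 0.41 * 3.304418 * 0.866910 = 1.1745 m/s


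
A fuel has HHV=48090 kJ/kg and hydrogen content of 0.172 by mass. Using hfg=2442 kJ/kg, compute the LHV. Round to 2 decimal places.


LHV = HHV - hfg * 9 * H
Water correction = 2442 * 9 * 0.172 = 3780.216 kJ/kg
LHV = 48090 - 3780.216 = 44309.78 kJ/kg


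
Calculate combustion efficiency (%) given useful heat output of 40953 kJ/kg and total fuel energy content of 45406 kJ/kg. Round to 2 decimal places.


Efficiency = (Q_useful / Q_fuel) * 100
Efficiency = (40953 / 45406) * 100
Efficiency = 0.9019 * 100 = 90.19%


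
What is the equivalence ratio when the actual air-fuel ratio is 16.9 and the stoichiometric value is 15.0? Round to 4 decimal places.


phi = AFR_stoich / AFR_actual
phi = 15.0 / 16.9 = 0.8876


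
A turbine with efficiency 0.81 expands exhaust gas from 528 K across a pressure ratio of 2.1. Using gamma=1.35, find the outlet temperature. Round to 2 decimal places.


T_out = T_in * (1 - eta * (1 - PR^(-(gamma-1)/gamma)))
Exponent = -(1.35-1)/1.35 = -0.25925926
PR^exp = 2.1^(-0.25925926) = 0.82501466
Factor = 1 - 0.81*(1 - 0.82501466) = 0.85826187
T_out = 528 * 0.85826187 = 453.16 K


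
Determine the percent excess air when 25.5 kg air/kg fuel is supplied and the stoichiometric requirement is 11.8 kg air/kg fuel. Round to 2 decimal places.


Excess air = actual - stoichiometric = 25.5 - 11.8 = 13.70 kg/kg fuel
Excess air % = (excess / stoich) * 100 = (13.70 / 11.8) * 100 = 116.10%


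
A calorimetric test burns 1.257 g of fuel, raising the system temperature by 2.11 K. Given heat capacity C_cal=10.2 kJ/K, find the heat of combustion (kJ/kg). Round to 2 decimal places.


Hc = C_cal * delta_T / m_fuel
Q_released = 10.2 * 2.11 = 21.5220 kJ
m_fuel = 1.257 g = 1.257/1000 kg = 0.001257 kg
Hc = 21.5220 / 0.001257 = 17121.72 kJ/kg


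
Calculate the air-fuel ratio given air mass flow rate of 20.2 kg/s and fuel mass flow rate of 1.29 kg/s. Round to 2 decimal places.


AFR = m_air / m_fuel
AFR = 20.2 / 1.29 = 15.66


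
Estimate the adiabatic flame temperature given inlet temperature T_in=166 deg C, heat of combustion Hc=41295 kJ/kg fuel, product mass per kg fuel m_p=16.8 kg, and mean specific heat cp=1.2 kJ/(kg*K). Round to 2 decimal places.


T_ad = T_in + Hc / (m_p * cp)
Denominator = 16.8 * 1.2 = 20.1600
Temperature rise = 41295 / 20.1600 = 2048.36 K
T_ad = 166 + 2048.36 = 2214.36 deg C


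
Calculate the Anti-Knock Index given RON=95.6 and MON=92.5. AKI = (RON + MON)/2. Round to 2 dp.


AKI = (RON + MON) / 2
AKI = (95.6 + 92.5) / 2
AKI = 188.1 / 2 = 94.05


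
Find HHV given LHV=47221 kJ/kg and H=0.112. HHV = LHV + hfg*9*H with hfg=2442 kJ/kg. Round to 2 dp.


HHV = LHV + hfg * 9 * H
Water addition = 2442 * 9 * 0.112 = 2461.536 kJ/kg
HHV = 47221 + 2461.536 = 49682.54 kJ/kg


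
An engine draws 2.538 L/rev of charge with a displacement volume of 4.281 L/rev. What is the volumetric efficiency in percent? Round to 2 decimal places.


eta_v = (V_actual / V_disp) * 100
Ratio = 2.538 / 4.281 = 0.5929
eta_v = 0.5929 * 100 = 59.29%


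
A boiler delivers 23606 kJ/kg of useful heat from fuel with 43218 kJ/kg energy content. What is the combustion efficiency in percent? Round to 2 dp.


Efficiency = (Q_useful / Q_fuel) * 100
Efficiency = (23606 / 43218) * 100
Efficiency = 0.5462 * 100 = 54.62%


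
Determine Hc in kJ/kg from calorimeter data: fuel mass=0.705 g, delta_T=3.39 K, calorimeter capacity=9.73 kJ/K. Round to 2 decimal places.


Hc = C_cal * delta_T / m_fuel
Q_released = 9.73 * 3.39 = 32.9847 kJ
m_fuel = 0.705 g = 0.705/1000 kg = 0.000705 kg
Hc = 32.9847 / 0.000705 = 46786.81 kJ/kg


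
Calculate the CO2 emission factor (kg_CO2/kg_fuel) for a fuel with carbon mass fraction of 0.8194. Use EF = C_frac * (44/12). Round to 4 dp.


EF = C_frac * (M_CO2 / M_C)
EF = 0.8194 * (44/12)
EF = 0.8194 * 3.666667 = 3.0045 kg_CO2/kg_fuel


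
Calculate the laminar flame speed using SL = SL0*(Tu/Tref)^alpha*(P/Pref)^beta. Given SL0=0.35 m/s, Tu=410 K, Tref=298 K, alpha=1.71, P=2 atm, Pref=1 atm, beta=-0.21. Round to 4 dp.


SL = SL0 * (Tu/Tref)^alpha * (P/Pref)^beta
T ratio = 410/298 = 1.37583893
(T ratio)^alpha = 1.37583893^1.71 = 1.725642
(P/Pref)^beta = 2^(-0.21) = 0.864537
SL = 0.35 * 1.725642 * 0.864537 = 0.5222 m/s


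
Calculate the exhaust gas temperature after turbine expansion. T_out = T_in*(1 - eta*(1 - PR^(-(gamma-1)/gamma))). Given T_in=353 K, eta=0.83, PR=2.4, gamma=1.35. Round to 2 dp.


T_out = T_in * (1 - eta * (1 - PR^(-(gamma-1)/gamma)))
Exponent = -(1.35-1)/1.35 = -0.25925926
PR^exp = 2.4^(-0.25925926) = 0.79694200
Factor = 1 - 0.83*(1 - 0.79694200) = 0.83146186
T_out = 353 * 0.83146186 = 293.51 K


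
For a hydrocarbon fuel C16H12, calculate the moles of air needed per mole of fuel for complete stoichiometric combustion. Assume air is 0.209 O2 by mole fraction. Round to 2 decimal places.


Balanced combustion: C16H12 + 19 O2 -> 16 CO2 + 6 H2O
O2 needed = C + H/4 = 16 + 12/4 = 19.00 moles
Air moles = O2 / 0.209 = 19.00 / 0.209 = 90.91 moles air


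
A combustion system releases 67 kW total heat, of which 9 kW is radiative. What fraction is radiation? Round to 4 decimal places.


f_rad = Q_rad / Q_total
f_rad = 9 / 67 = 0.1343


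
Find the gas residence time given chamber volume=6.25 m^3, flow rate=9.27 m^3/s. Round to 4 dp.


tau = V / Q_flow
tau = 6.25 / 9.27 = 0.6742 s


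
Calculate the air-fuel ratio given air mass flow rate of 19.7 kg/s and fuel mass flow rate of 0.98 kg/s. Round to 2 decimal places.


AFR = m_air / m_fuel
AFR = 19.7 / 0.98 = 20.10


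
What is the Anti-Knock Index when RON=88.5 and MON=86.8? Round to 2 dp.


AKI = (RON + MON) / 2
AKI = (88.5 + 86.8) / 2
AKI = 175.3 / 2 = 87.65


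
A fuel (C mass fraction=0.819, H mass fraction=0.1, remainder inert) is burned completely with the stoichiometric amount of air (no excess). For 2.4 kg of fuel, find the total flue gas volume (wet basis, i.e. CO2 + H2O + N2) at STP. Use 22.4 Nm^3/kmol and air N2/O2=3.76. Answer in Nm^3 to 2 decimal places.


Per kg fuel: CO2 = (C/12 kmol)*22.4 = (0.819/12)*22.4 = 1.52880 Nm^3
Per kg fuel: H2O = (H/2 kmol)*22.4 = (0.1/2)*22.4 = 1.12000 Nm^3
O2 needed per kg fuel = C/12 + H/4 = 0.819/12 + 0.1/4 = 0.09325000 kmol
Per kg fuel: N2 = O2*3.76*22.4 = 0.09325000*3.76*22.4 = 7.85389 Nm^3
Total per kg = 1.52880 + 1.12000 + 7.85389 = 10.50269 Nm^3
Total = 10.50269 * 2.4 = 25.21 Nm^3


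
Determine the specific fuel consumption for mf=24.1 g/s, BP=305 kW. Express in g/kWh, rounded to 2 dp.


SFC = (mf / BP) * 3600
Rate = 24.1 / 305 = 0.079016 g/(s*kW)
SFC = 0.079016 * 3600 = 284.46 g/kWh


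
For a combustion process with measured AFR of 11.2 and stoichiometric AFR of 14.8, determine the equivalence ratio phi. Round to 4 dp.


phi = AFR_stoich / AFR_actual
phi = 14.8 / 11.2 = 1.3214


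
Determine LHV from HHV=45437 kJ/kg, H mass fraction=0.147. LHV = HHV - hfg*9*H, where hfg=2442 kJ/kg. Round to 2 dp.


LHV = HHV - hfg * 9 * H
Water correction = 2442 * 9 * 0.147 = 3230.766 kJ/kg
LHV = 45437 - 3230.766 = 42206.23 kJ/kg


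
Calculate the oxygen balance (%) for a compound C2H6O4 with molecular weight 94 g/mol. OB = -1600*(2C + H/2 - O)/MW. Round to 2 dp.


OB = -1600 * (2C + H/2 - O) / MW
Inner = 2*2 + 6/2 - 4 = 3.00
OB = -1600 * 3.00 / 94 = -51.06%


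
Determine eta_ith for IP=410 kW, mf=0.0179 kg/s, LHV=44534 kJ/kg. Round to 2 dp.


eta_ith = (IP / (mf * LHV)) * 100
Denominator = 0.0179 * 44534 = 797.1586 kW
eta_ith = (410 / 797.1586) * 100 = 51.43%


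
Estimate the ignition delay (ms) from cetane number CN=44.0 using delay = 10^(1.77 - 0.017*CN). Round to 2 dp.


delay = 10^(1.77 - 0.017*CN)
Exponent = 1.77 - 0.017*44.0 = 1.0220
delay = 10^1.0220 = 10.52 ms


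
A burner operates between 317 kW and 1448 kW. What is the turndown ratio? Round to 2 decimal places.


TDR = Q_max / Q_min
TDR = 1448 / 317 = 4.57


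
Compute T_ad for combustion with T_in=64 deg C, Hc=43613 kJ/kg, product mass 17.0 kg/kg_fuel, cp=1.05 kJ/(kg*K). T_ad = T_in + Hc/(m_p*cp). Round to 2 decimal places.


T_ad = T_in + Hc / (m_p * cp)
Denominator = 17.0 * 1.05 = 17.8500
Temperature rise = 43613 / 17.8500 = 2443.31 K
T_ad = 64 + 2443.31 = 2507.31 deg C


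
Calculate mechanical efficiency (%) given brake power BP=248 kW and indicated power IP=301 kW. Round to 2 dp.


eta_mech = (BP / IP) * 100
Ratio = 248 / 301 = 0.8239
eta_mech = 0.8239 * 100 = 82.39%


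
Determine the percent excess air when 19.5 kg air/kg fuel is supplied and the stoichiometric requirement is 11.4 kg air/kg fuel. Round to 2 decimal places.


Excess air = actual - stoichiometric = 19.5 - 11.4 = 8.10 kg/kg fuel
Excess air % = (excess / stoich) * 100 = (8.10 / 11.4) * 100 = 71.05%


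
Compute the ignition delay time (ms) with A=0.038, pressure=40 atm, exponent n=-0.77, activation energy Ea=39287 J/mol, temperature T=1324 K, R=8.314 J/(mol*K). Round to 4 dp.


tau = A * P^n * exp(Ea/(R*T))
P^n = 40^(-0.77) = 0.05840013
Ea/(R*T) = 39287/(8.314*1324) = 3.569035
exp(Ea/(R*T)) = 35.482352
tau = 0.038 * 0.05840013 * 35.482352 = 0.0787 ms


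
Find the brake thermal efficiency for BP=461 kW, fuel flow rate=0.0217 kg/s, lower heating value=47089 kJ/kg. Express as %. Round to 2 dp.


eta_BTE = (BP / (mf * LHV)) * 100
Denominator = 0.0217 * 47089 = 1021.8313 kW
eta_BTE = (461 / 1021.8313) * 100 = 45.12%


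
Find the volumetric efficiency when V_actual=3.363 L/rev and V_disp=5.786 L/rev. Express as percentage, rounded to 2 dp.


eta_v = (V_actual / V_disp) * 100
Ratio = 3.363 / 5.786 = 0.5812
eta_v = 0.5812 * 100 = 58.12%


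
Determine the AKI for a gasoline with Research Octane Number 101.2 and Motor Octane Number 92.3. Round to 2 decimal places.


AKI = (RON + MON) / 2
AKI = (101.2 + 92.3) / 2
AKI = 193.5 / 2 = 96.75


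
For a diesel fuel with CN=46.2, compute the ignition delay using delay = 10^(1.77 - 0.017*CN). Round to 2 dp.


delay = 10^(1.77 - 0.017*CN)
Exponent = 1.77 - 0.017*46.2 = 0.9846
delay = 10^0.9846 = 9.65 ms


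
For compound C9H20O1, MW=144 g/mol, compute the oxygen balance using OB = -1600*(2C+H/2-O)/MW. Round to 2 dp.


OB = -1600 * (2C + H/2 - O) / MW
Inner = 2*9 + 20/2 - 1 = 27.00
OB = -1600 * 27.00 / 144 = -300.00%


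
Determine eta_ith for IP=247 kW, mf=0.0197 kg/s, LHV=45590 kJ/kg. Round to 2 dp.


eta_ith = (IP / (mf * LHV)) * 100
Denominator = 0.0197 * 45590 = 898.1230 kW
eta_ith = (247 / 898.1230) * 100 = 27.50%


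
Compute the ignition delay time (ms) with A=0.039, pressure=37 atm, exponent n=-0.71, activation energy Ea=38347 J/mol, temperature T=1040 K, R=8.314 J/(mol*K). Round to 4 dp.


tau = A * P^n * exp(Ea/(R*T))
P^n = 37^(-0.71) = 0.07701526
Ea/(R*T) = 38347/(8.314*1040) = 4.434943
exp(Ea/(R*T)) = 84.347310
tau = 0.039 * 0.07701526 * 84.347310 = 0.2533 ms


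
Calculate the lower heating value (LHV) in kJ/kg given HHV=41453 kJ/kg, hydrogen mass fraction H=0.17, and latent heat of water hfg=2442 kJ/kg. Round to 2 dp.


LHV = HHV - hfg * 9 * H
Water correction = 2442 * 9 * 0.17 = 3736.260 kJ/kg
LHV = 41453 - 3736.260 = 37716.74 kJ/kg


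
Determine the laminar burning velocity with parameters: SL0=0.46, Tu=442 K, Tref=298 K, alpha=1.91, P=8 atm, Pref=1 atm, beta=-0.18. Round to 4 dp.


SL = SL0 * (Tu/Tref)^alpha * (P/Pref)^beta
T ratio = 442/298 = 1.48322148
(T ratio)^alpha = 1.48322148^1.91 = 2.123261
(P/Pref)^beta = 8^(-0.18) = 0.687771
SL = 0.46 * 2.123261 * 0.687771 = 0.6717 m/s


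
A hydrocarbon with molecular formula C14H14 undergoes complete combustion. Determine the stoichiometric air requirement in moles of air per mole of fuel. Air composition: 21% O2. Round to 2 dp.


Balanced combustion: C14H14 + 17.5 O2 -> 14 CO2 + 7 H2O
O2 needed = C + H/4 = 14 + 14/4 = 17.50 moles
Air moles = O2 / 0.21 = 17.50 / 0.21 = 83.33 moles air


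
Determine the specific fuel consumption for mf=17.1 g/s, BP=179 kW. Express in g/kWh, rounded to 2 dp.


SFC = (mf / BP) * 3600
Rate = 17.1 / 179 = 0.095531 g/(s*kW)
SFC = 0.095531 * 3600 = 343.91 g/kWh


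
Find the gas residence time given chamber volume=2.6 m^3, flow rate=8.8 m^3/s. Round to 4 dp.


tau = V / Q_flow
tau = 2.6 / 8.8 = 0.2955 s


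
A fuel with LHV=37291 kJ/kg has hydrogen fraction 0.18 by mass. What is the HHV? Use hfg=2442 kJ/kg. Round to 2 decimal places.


HHV = LHV + hfg * 9 * H
Water addition = 2442 * 9 * 0.18 = 3956.040 kJ/kg
HHV = 37291 + 3956.040 = 41247.04 kJ/kg


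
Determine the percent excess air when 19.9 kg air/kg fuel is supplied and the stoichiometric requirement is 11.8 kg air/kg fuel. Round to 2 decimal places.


Excess air = actual - stoichiometric = 19.9 - 11.8 = 8.10 kg/kg fuel
Excess air % = (excess / stoich) * 100 = (8.10 / 11.8) * 100 = 68.64%


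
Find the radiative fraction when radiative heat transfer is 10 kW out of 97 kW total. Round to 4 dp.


f_rad = Q_rad / Q_total
f_rad = 10 / 97 = 0.1031


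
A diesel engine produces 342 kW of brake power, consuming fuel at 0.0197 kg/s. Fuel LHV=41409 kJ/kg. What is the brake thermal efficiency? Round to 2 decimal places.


eta_BTE = (BP / (mf * LHV)) * 100
Denominator = 0.0197 * 41409 = 815.7573 kW
eta_BTE = (342 / 815.7573) * 100 = 41.92%


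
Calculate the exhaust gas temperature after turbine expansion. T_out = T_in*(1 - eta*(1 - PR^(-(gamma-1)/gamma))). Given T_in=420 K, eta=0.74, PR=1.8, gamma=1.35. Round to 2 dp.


T_out = T_in * (1 - eta * (1 - PR^(-(gamma-1)/gamma)))
Exponent = -(1.35-1)/1.35 = -0.25925926
PR^exp = 1.8^(-0.25925926) = 0.85865408
Factor = 1 - 0.74*(1 - 0.85865408) = 0.89540402
T_out = 420 * 0.89540402 = 376.07 K


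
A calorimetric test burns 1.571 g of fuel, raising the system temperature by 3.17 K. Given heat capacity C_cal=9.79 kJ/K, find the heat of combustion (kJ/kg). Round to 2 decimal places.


Hc = C_cal * delta_T / m_fuel
Q_released = 9.79 * 3.17 = 31.0343 kJ
m_fuel = 1.571 g = 1.571/1000 kg = 0.001571 kg
Hc = 31.0343 / 0.001571 = 19754.49 kJ/kg


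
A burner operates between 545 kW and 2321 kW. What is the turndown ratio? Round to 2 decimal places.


TDR = Q_max / Q_min
TDR = 2321 / 545 = 4.26


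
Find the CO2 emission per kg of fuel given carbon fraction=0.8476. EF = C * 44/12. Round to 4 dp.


EF = C_frac * (M_CO2 / M_C)
EF = 0.8476 * (44/12)
EF = 0.8476 * 3.666667 = 3.1079 kg_CO2/kg_fuel


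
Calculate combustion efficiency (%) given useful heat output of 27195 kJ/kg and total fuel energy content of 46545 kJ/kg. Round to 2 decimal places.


Efficiency = (Q_useful / Q_fuel) * 100
Efficiency = (27195 / 46545) * 100
Efficiency = 0.5843 * 100 = 58.43%


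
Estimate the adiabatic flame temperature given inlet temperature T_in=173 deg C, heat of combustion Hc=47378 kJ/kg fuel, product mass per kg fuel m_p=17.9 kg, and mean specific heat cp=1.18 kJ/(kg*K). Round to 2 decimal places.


T_ad = T_in + Hc / (m_p * cp)
Denominator = 17.9 * 1.18 = 21.1220
Temperature rise = 47378 / 21.1220 = 2243.06 K
T_ad = 173 + 2243.06 = 2416.06 deg C


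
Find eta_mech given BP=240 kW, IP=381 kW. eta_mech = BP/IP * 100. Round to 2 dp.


eta_mech = (BP / IP) * 100
Ratio = 240 / 381 = 0.6299
eta_mech = 0.6299 * 100 = 62.99%


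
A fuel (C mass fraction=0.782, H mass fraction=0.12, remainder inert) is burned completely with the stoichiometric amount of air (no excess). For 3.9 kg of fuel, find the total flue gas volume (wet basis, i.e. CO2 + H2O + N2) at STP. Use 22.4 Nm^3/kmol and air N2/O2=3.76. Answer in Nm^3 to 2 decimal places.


Per kg fuel: CO2 = (C/12 kmol)*22.4 = (0.782/12)*22.4 = 1.45973 Nm^3
Per kg fuel: H2O = (H/2 kmol)*22.4 = (0.12/2)*22.4 = 1.34400 Nm^3
O2 needed per kg fuel = C/12 + H/4 = 0.782/12 + 0.12/4 = 0.09516667 kmol
Per kg fuel: N2 = O2*3.76*22.4 = 0.09516667*3.76*22.4 = 8.01532 Nm^3
Total per kg = 1.45973 + 1.34400 + 8.01532 = 10.81905 Nm^3
Total = 10.81905 * 3.9 = 42.19 Nm^3


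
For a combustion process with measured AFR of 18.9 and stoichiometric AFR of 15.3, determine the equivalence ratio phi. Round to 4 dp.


phi = AFR_stoich / AFR_actual
phi = 15.3 / 18.9 = 0.8095


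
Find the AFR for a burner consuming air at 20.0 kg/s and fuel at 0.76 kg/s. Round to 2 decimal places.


AFR = m_air / m_fuel
AFR = 20.0 / 0.76 = 26.32


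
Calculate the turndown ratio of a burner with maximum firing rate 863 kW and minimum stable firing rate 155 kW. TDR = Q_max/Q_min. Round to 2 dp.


TDR = Q_max / Q_min
TDR = 863 / 155 = 5.57
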